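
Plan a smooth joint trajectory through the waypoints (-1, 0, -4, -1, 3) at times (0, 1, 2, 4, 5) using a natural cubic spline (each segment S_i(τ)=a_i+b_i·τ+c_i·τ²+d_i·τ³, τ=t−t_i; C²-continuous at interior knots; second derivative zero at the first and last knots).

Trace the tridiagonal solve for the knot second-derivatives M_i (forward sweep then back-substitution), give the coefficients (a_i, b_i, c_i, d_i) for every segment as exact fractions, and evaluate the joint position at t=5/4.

  seg 0: a=-1 b=155/61 c=0 d=-94/61
  seg 1: a=0 b=-127/61 c=-282/61 d=165/61
  seg 2: a=-4 b=-196/61 c=213/61 d=-277/488
  seg 3: a=-1 b=481/122 c=21/244 d=-7/244
S(5/4) = -2995/3904

Δ: Δ0=1, Δ1=-4, Δ2=3/2, Δ3=4
row 1: diag=4, rhs=-30; c'=1/4, d'=-15/2
row 2: denom=6−1·1/4=23/4; d'=(33−1·-15/2)/(23/4)=162/23
row 3: denom=6−2·8/23=122/23; d'=(15−2·162/23)/(122/23)=21/122
back: M3=21/122
back: M2=162/23−8/23·21/122=426/61
back: M1=-15/2−1/4·426/61=-564/61
M: M0=0, M1=-564/61, M2=426/61, M3=21/122, M4=0
seg 0: a=-1, c=M0/2=0, d=(M1−M0)/(6·1)=-94/61, b=Δ0−h0·(2M0+M1)/6=155/61
seg 1: a=0, c=M1/2=-282/61, d=(M2−M1)/(6·1)=165/61, b=Δ1−h1·(2M1+M2)/6=-127/61
seg 2: a=-4, c=M2/2=213/61, d=(M3−M2)/(6·2)=-277/488, b=Δ2−h2·(2M2+M3)/6=-196/61
seg 3: a=-1, c=M3/2=21/244, d=(M4−M3)/(6·1)=-7/244, b=Δ3−h3·(2M3+M4)/6=481/122
t_q=5/4 → seg 1, τ=1/4; S=0+-127/61·τ+-282/61·τ²+165/61·τ³=-2995/3904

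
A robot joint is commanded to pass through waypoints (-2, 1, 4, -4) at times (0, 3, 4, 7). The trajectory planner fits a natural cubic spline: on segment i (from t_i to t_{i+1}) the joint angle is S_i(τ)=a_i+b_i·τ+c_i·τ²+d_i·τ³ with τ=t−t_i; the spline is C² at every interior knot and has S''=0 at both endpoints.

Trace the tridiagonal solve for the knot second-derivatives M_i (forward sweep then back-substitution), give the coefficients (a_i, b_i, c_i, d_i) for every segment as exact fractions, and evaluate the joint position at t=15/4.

Δ: Δ0=1, Δ1=3, Δ2=-8/3
row 1: diag=8, rhs=12; c'=1/8, d'=3/2
row 2: denom=8−1·1/8=63/8; d'=(-34−1·3/2)/(63/8)=-284/63
back: M2=-284/63
back: M1=3/2−1/8·-284/63=130/63
M: M0=0, M1=130/63, M2=-284/63, M3=0
seg 0: a=-2, c=M0/2=0, d=(M1−M0)/(6·3)=65/567, b=Δ0−h0·(2M0+M1)/6=-2/63
seg 1: a=1, c=M1/2=65/63, d=(M2−M1)/(6·1)=-23/21, b=Δ1−h1·(2M1+M2)/6=193/63
seg 2: a=4, c=M2/2=-142/63, d=(M3−M2)/(6·3)=142/567, b=Δ2−h2·(2M2+M3)/6=116/63
t_q=15/4 → seg 1, τ=3/4; S=1+193/63·τ+65/63·τ²+-23/21·τ³=4591/1344

  seg 0: a=-2 b=-2/63 c=0 d=65/567
  seg 1: a=1 b=193/63 c=65/63 d=-23/21
  seg 2: a=4 b=116/63 c=-142/63 d=142/567
S(15/4) = 4591/1344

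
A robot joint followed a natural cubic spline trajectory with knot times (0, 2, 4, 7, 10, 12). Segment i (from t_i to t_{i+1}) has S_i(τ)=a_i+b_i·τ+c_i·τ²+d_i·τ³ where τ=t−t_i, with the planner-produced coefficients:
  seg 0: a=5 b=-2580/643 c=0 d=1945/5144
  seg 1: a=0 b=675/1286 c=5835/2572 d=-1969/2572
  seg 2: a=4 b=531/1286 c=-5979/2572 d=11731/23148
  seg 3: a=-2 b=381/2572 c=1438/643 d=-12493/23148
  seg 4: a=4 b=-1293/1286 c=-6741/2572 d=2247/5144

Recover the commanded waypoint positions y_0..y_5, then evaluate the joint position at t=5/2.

y_0 = S_0(0) = a_0 = 5
y_1 = S_1(0) = a_1 = 0
y_2 = S_2(0) = a_2 = 4
y_3 = S_3(0) = a_3 = -2
y_4 = S_4(0) = a_4 = 4
y_5 = S_4(2) = -5
t_q=5/2 is in segment 1 (τ=1/2); S_1(τ)=15101/20576

y_0=5 y_1=0 y_2=4 y_3=-2 y_4=4 y_5=-5
S(5/2) = 15101/20576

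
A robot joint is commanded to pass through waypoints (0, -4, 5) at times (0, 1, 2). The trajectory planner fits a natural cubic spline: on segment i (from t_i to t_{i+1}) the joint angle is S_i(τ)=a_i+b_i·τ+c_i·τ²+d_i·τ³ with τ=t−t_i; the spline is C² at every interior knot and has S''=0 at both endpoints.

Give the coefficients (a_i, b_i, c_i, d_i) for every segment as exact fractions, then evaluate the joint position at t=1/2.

Δ: Δ0=-4, Δ1=9
row 1: diag=4, rhs=78; c'=1/4, d'=39/2
back: M1=39/2
M: M0=0, M1=39/2, M2=0
seg 0: a=0, c=M0/2=0, d=(M1−M0)/(6·1)=13/4, b=Δ0−h0·(2M0+M1)/6=-29/4
seg 1: a=-4, c=M1/2=39/4, d=(M2−M1)/(6·1)=-13/4, b=Δ1−h1·(2M1+M2)/6=5/2
t_q=1/2 → seg 0, τ=1/2; S=0+-29/4·τ+0·τ²+13/4·τ³=-103/32

  seg 0: a=0 b=-29/4 c=0 d=13/4
  seg 1: a=-4 b=5/2 c=39/4 d=-13/4
S(1/2) = -103/32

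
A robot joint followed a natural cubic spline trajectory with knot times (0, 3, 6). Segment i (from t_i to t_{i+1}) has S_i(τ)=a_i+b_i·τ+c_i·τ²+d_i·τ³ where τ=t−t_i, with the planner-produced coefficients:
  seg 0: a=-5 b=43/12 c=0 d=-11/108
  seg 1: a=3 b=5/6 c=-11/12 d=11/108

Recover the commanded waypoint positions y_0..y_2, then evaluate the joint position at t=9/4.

y_0=-5 y_1=3 y_2=0
S(9/4) = 487/256

y_0 = S_0(0) = a_0 = -5
y_1 = S_1(0) = a_1 = 3
y_2 = S_1(3) = 0
t_q=9/4 is in segment 0 (τ=9/4); S_0(τ)=487/256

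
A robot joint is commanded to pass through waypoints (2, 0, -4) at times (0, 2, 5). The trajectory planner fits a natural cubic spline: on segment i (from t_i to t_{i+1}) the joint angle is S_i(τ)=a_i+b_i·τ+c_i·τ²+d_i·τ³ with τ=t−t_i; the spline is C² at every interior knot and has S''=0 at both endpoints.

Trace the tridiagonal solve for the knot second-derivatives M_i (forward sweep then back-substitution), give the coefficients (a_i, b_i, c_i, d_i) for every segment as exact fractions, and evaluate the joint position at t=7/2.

Δ: Δ0=-1, Δ1=-4/3
row 1: diag=10, rhs=-2; c'=3/10, d'=-1/5
back: M1=-1/5
M: M0=0, M1=-1/5, M2=0
seg 0: a=2, c=M0/2=0, d=(M1−M0)/(6·2)=-1/60, b=Δ0−h0·(2M0+M1)/6=-14/15
seg 1: a=0, c=M1/2=-1/10, d=(M2−M1)/(6·3)=1/90, b=Δ1−h1·(2M1+M2)/6=-17/15
t_q=7/2 → seg 1, τ=3/2; S=0+-17/15·τ+-1/10·τ²+1/90·τ³=-151/80

  seg 0: a=2 b=-14/15 c=0 d=-1/60
  seg 1: a=0 b=-17/15 c=-1/10 d=1/90
S(7/2) = -151/80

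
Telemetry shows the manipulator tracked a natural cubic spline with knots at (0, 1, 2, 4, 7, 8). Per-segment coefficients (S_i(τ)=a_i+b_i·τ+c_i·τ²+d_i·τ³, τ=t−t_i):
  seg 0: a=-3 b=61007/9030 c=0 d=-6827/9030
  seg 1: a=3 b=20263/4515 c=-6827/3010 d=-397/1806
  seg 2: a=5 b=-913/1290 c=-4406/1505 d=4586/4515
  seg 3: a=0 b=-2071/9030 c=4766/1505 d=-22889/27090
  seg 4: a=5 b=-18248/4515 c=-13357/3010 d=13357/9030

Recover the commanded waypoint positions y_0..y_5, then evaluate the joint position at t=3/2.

y_0 = S_0(0) = a_0 = -3
y_1 = S_1(0) = a_1 = 3
y_2 = S_2(0) = a_2 = 5
y_3 = S_3(0) = a_3 = 0
y_4 = S_4(0) = a_4 = 5
y_5 = S_4(1) = -2
t_q=3/2 is in segment 1 (τ=1/2); S_1(τ)=111959/24080

y_0=-3 y_1=3 y_2=5 y_3=0 y_4=5 y_5=-2
S(3/2) = 111959/24080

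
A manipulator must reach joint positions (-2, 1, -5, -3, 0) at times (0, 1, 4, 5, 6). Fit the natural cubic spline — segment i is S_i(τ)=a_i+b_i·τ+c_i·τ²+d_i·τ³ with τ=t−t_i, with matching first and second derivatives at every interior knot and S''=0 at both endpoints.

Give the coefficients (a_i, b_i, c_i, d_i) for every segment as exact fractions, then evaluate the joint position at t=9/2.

  seg 0: a=-2 b=209/53 c=0 d=-50/53
  seg 1: a=1 b=59/53 c=-150/53 d=95/159
  seg 2: a=-5 b=14/53 c=135/53 d=-43/53
  seg 3: a=-3 b=155/53 c=6/53 d=-2/53
S(9/2) = -1837/424

Δ: Δ0=3, Δ1=-2, Δ2=2, Δ3=3
row 1: diag=8, rhs=-30; c'=3/8, d'=-15/4
row 2: denom=8−3·3/8=55/8; d'=(24−3·-15/4)/(55/8)=282/55
row 3: denom=4−1·8/55=212/55; d'=(6−1·282/55)/(212/55)=12/53
back: M3=12/53
back: M2=282/55−8/55·12/53=270/53
back: M1=-15/4−3/8·270/53=-300/53
M: M0=0, M1=-300/53, M2=270/53, M3=12/53, M4=0
seg 0: a=-2, c=M0/2=0, d=(M1−M0)/(6·1)=-50/53, b=Δ0−h0·(2M0+M1)/6=209/53
seg 1: a=1, c=M1/2=-150/53, d=(M2−M1)/(6·3)=95/159, b=Δ1−h1·(2M1+M2)/6=59/53
seg 2: a=-5, c=M2/2=135/53, d=(M3−M2)/(6·1)=-43/53, b=Δ2−h2·(2M2+M3)/6=14/53
seg 3: a=-3, c=M3/2=6/53, d=(M4−M3)/(6·1)=-2/53, b=Δ3−h3·(2M3+M4)/6=155/53
t_q=9/2 → seg 2, τ=1/2; S=-5+14/53·τ+135/53·τ²+-43/53·τ³=-1837/424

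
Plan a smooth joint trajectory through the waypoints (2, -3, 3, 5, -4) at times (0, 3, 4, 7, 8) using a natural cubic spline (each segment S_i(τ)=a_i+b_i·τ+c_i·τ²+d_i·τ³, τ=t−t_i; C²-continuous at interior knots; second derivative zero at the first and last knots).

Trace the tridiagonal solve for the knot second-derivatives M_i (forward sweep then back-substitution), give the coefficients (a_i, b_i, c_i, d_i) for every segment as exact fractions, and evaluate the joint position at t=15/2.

Δ: Δ0=-5/3, Δ1=6, Δ2=2/3, Δ3=-9
row 1: diag=8, rhs=46; c'=1/8, d'=23/4
row 2: denom=8−1·1/8=63/8; d'=(-32−1·23/4)/(63/8)=-302/63
row 3: denom=8−3·8/21=48/7; d'=(-58−3·-302/63)/(48/7)=-229/36
back: M3=-229/36
back: M2=-302/63−8/21·-229/36=-64/27
back: M1=23/4−1/8·-64/27=653/108
M: M0=0, M1=653/108, M2=-64/27, M3=-229/36, M4=0
seg 0: a=2, c=M0/2=0, d=(M1−M0)/(6·3)=653/1944, b=Δ0−h0·(2M0+M1)/6=-1013/216
seg 1: a=-3, c=M1/2=653/216, d=(M2−M1)/(6·1)=-101/72, b=Δ1−h1·(2M1+M2)/6=473/108
seg 2: a=3, c=M2/2=-32/27, d=(M3−M2)/(6·3)=-431/1944, b=Δ2−h2·(2M2+M3)/6=1343/216
seg 3: a=5, c=M3/2=-229/72, d=(M4−M3)/(6·1)=229/216, b=Δ3−h3·(2M3+M4)/6=-743/108
t_q=15/2 → seg 3, τ=1/2; S=5+-743/108·τ+-229/72·τ²+229/216·τ³=517/576

  seg 0: a=2 b=-1013/216 c=0 d=653/1944
  seg 1: a=-3 b=473/108 c=653/216 d=-101/72
  seg 2: a=3 b=1343/216 c=-32/27 d=-431/1944
  seg 3: a=5 b=-743/108 c=-229/72 d=229/216
S(15/2) = 517/576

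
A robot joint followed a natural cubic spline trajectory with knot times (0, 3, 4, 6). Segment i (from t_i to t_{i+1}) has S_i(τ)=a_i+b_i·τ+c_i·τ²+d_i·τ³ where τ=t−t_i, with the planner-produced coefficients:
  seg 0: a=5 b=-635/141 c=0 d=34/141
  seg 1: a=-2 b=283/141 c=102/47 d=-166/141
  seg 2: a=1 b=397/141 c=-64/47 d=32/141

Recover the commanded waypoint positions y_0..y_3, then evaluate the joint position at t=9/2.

y_0=5 y_1=-2 y_2=1 y_3=3
S(9/2) = 197/94

y_0 = S_0(0) = a_0 = 5
y_1 = S_1(0) = a_1 = -2
y_2 = S_2(0) = a_2 = 1
y_3 = S_2(2) = 3
t_q=9/2 is in segment 2 (τ=1/2); S_2(τ)=197/94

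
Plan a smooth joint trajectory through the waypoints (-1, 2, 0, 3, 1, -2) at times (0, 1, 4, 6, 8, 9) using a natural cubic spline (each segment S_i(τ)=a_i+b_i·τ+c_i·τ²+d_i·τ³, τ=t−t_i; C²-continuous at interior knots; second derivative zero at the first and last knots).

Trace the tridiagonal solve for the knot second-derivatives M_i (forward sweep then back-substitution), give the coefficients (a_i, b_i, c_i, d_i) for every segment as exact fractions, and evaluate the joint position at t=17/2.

Δ: Δ0=3, Δ1=-2/3, Δ2=3/2, Δ3=-1, Δ4=-3
row 1: diag=8, rhs=-22; c'=3/8, d'=-11/4
row 2: denom=10−3·3/8=71/8; d'=(13−3·-11/4)/(71/8)=170/71
row 3: denom=8−2·16/71=536/71; d'=(-15−2·170/71)/(536/71)=-1405/536
row 4: denom=6−2·71/268=733/134; d'=(-12−2·-1405/536)/(733/134)=-1811/1466
back: M4=-1811/1466
back: M3=-1405/536−71/268·-1811/1466=-3363/1466
back: M2=170/71−16/71·-3363/1466=2134/733
back: M1=-11/4−3/8·2134/733=-2816/733
M: M0=0, M1=-2816/733, M2=2134/733, M3=-3363/1466, M4=-1811/1466, M5=0
seg 0: a=-1, c=M0/2=0, d=(M1−M0)/(6·1)=-1408/2199, b=Δ0−h0·(2M0+M1)/6=8005/2199
seg 1: a=2, c=M1/2=-1408/733, d=(M2−M1)/(6·3)=275/733, b=Δ1−h1·(2M1+M2)/6=3781/2199
seg 2: a=0, c=M2/2=1067/733, d=(M3−M2)/(6·2)=-7631/17592, b=Δ2−h2·(2M2+M3)/6=712/2199
seg 3: a=3, c=M3/2=-3363/2932, d=(M4−M3)/(6·2)=194/2199, b=Δ3−h3·(2M3+M4)/6=4139/4398
seg 4: a=1, c=M4/2=-1811/2932, d=(M5−M4)/(6·1)=1811/8796, b=Δ4−h4·(2M4+M5)/6=-11383/4398
t_q=17/2 → seg 4, τ=1/2; S=1+-11383/4398·τ+-1811/2932·τ²+1811/8796·τ³=-9917/23456

  seg 0: a=-1 b=8005/2199 c=0 d=-1408/2199
  seg 1: a=2 b=3781/2199 c=-1408/733 d=275/733
  seg 2: a=0 b=712/2199 c=1067/733 d=-7631/17592
  seg 3: a=3 b=4139/4398 c=-3363/2932 d=194/2199
  seg 4: a=1 b=-11383/4398 c=-1811/2932 d=1811/8796
S(17/2) = -9917/23456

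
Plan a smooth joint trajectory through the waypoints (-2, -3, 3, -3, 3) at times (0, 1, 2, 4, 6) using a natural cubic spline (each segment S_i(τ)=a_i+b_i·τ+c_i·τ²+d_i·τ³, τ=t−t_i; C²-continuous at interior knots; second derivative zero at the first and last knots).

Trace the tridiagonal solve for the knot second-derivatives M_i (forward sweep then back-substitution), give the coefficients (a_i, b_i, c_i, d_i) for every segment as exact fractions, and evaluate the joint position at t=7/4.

Δ: Δ0=-1, Δ1=6, Δ2=-3, Δ3=3
row 1: diag=4, rhs=42; c'=1/4, d'=21/2
row 2: denom=6−1·1/4=23/4; d'=(-54−1·21/2)/(23/4)=-258/23
row 3: denom=8−2·8/23=168/23; d'=(36−2·-258/23)/(168/23)=8
back: M3=8
back: M2=-258/23−8/23·8=-14
back: M1=21/2−1/4·-14=14
M: M0=0, M1=14, M2=-14, M3=8, M4=0
seg 0: a=-2, c=M0/2=0, d=(M1−M0)/(6·1)=7/3, b=Δ0−h0·(2M0+M1)/6=-10/3
seg 1: a=-3, c=M1/2=7, d=(M2−M1)/(6·1)=-14/3, b=Δ1−h1·(2M1+M2)/6=11/3
seg 2: a=3, c=M2/2=-7, d=(M3−M2)/(6·2)=11/6, b=Δ2−h2·(2M2+M3)/6=11/3
seg 3: a=-3, c=M3/2=4, d=(M4−M3)/(6·2)=-2/3, b=Δ3−h3·(2M3+M4)/6=-7/3
t_q=7/4 → seg 1, τ=3/4; S=-3+11/3·τ+7·τ²+-14/3·τ³=55/32

  seg 0: a=-2 b=-10/3 c=0 d=7/3
  seg 1: a=-3 b=11/3 c=7 d=-14/3
  seg 2: a=3 b=11/3 c=-7 d=11/6
  seg 3: a=-3 b=-7/3 c=4 d=-2/3
S(7/4) = 55/32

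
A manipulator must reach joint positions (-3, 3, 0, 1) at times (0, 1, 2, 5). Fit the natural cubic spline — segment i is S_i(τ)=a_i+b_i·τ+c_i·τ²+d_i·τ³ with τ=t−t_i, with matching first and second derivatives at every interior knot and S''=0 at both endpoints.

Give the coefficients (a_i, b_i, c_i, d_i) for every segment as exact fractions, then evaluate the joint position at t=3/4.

Δ: Δ0=6, Δ1=-3, Δ2=1/3
row 1: diag=4, rhs=-54; c'=1/4, d'=-27/2
row 2: denom=8−1·1/4=31/4; d'=(20−1·-27/2)/(31/4)=134/31
back: M2=134/31
back: M1=-27/2−1/4·134/31=-452/31
M: M0=0, M1=-452/31, M2=134/31, M3=0
seg 0: a=-3, c=M0/2=0, d=(M1−M0)/(6·1)=-226/93, b=Δ0−h0·(2M0+M1)/6=784/93
seg 1: a=3, c=M1/2=-226/31, d=(M2−M1)/(6·1)=293/93, b=Δ1−h1·(2M1+M2)/6=106/93
seg 2: a=0, c=M2/2=67/31, d=(M3−M2)/(6·3)=-67/279, b=Δ2−h2·(2M2+M3)/6=-371/93
t_q=3/4 → seg 0, τ=3/4; S=-3+784/93·τ+0·τ²+-226/93·τ³=2279/992

  seg 0: a=-3 b=784/93 c=0 d=-226/93
  seg 1: a=3 b=106/93 c=-226/31 d=293/93
  seg 2: a=0 b=-371/93 c=67/31 d=-67/279
S(3/4) = 2279/992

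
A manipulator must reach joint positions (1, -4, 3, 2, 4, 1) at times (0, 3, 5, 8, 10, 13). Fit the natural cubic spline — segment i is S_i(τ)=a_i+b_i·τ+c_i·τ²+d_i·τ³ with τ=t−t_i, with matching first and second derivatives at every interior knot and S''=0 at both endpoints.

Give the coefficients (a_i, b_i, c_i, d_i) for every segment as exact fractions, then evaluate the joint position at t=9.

Δ: Δ0=-5/3, Δ1=7/2, Δ2=-1/3, Δ3=1, Δ4=-1
row 1: diag=10, rhs=31; c'=1/5, d'=31/10
row 2: denom=10−2·1/5=48/5; d'=(-23−2·31/10)/(48/5)=-73/24
row 3: denom=10−3·5/16=145/16; d'=(8−3·-73/24)/(145/16)=274/145
row 4: denom=10−2·32/145=1386/145; d'=(-12−2·274/145)/(1386/145)=-104/63
back: M4=-104/63
back: M3=274/145−32/145·-104/63=142/63
back: M2=-73/24−5/16·142/63=-236/63
back: M1=31/10−1/5·-236/63=485/126
M: M0=0, M1=485/126, M2=-236/63, M3=142/63, M4=-104/63, M5=0
seg 0: a=1, c=M0/2=0, d=(M1−M0)/(6·3)=485/2268, b=Δ0−h0·(2M0+M1)/6=-905/252
seg 1: a=-4, c=M1/2=485/252, d=(M2−M1)/(6·2)=-319/504, b=Δ1−h1·(2M1+M2)/6=275/126
seg 2: a=3, c=M2/2=-118/63, d=(M3−M2)/(6·3)=1/3, b=Δ2−h2·(2M2+M3)/6=16/7
seg 3: a=2, c=M3/2=71/63, d=(M4−M3)/(6·2)=-41/126, b=Δ3−h3·(2M3+M4)/6=1/21
seg 4: a=4, c=M4/2=-52/63, d=(M5−M4)/(6·3)=52/567, b=Δ4−h4·(2M4+M5)/6=41/63
t_q=9 → seg 3, τ=1; S=2+1/21·τ+71/63·τ²+-41/126·τ³=359/126

  seg 0: a=1 b=-905/252 c=0 d=485/2268
  seg 1: a=-4 b=275/126 c=485/252 d=-319/504
  seg 2: a=3 b=16/7 c=-118/63 d=1/3
  seg 3: a=2 b=1/21 c=71/63 d=-41/126
  seg 4: a=4 b=41/63 c=-52/63 d=52/567
S(9) = 359/126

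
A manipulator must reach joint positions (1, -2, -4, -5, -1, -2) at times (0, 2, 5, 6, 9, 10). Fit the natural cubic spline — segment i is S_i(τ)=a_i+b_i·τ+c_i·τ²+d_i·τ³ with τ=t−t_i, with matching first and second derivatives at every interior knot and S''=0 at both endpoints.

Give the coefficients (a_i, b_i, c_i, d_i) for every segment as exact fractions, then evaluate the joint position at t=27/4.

Δ: Δ0=-3/2, Δ1=-2/3, Δ2=-1, Δ3=4/3, Δ4=-1
row 1: diag=10, rhs=5; c'=3/10, d'=1/2
row 2: denom=8−3·3/10=71/10; d'=(-2−3·1/2)/(71/10)=-35/71
row 3: denom=8−1·10/71=558/71; d'=(14−1·-35/71)/(558/71)=343/186
row 4: denom=8−3·71/186=425/62; d'=(-14−3·343/186)/(425/62)=-1211/425
back: M4=-1211/425
back: M3=343/186−71/186·-1211/425=1246/425
back: M2=-35/71−10/71·1246/425=-77/85
back: M1=1/2−3/10·-77/85=328/425
M: M0=0, M1=328/425, M2=-77/85, M3=1246/425, M4=-1211/425, M5=0
seg 0: a=1, c=M0/2=0, d=(M1−M0)/(6·2)=82/1275, b=Δ0−h0·(2M0+M1)/6=-4481/2550
seg 1: a=-2, c=M1/2=164/425, d=(M2−M1)/(6·3)=-713/7650, b=Δ1−h1·(2M1+M2)/6=-2513/2550
seg 2: a=-4, c=M2/2=-77/170, d=(M3−M2)/(6·1)=1631/2550, b=Δ2−h2·(2M2+M3)/6=-89/75
seg 3: a=-5, c=M3/2=623/425, d=(M4−M3)/(6·3)=-273/850, b=Δ3−h3·(2M3+M4)/6=-443/2550
seg 4: a=-1, c=M4/2=-1211/850, d=(M5−M4)/(6·1)=1211/2550, b=Δ4−h4·(2M4+M5)/6=-64/1275
t_q=27/4 → seg 3, τ=3/4; S=-5+-443/2550·τ+623/425·τ²+-273/850·τ³=-241603/54400

  seg 0: a=1 b=-4481/2550 c=0 d=82/1275
  seg 1: a=-2 b=-2513/2550 c=164/425 d=-713/7650
  seg 2: a=-4 b=-89/75 c=-77/170 d=1631/2550
  seg 3: a=-5 b=-443/2550 c=623/425 d=-273/850
  seg 4: a=-1 b=-64/1275 c=-1211/850 d=1211/2550
S(27/4) = -241603/54400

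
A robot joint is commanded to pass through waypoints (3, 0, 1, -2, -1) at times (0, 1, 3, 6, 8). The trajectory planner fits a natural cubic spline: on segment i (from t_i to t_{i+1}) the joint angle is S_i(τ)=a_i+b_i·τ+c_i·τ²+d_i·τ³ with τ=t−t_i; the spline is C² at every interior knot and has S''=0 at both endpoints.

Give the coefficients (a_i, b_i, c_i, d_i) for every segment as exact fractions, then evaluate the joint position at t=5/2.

Δ: Δ0=-3, Δ1=1/2, Δ2=-1, Δ3=1/2
row 1: diag=6, rhs=21; c'=1/3, d'=7/2
row 2: denom=10−2·1/3=28/3; d'=(-9−2·7/2)/(28/3)=-12/7
row 3: denom=10−3·9/28=253/28; d'=(9−3·-12/7)/(253/28)=36/23
back: M3=36/23
back: M2=-12/7−9/28·36/23=-51/23
back: M1=7/2−1/3·-51/23=195/46
M: M0=0, M1=195/46, M2=-51/23, M3=36/23, M4=0
seg 0: a=3, c=M0/2=0, d=(M1−M0)/(6·1)=65/92, b=Δ0−h0·(2M0+M1)/6=-341/92
seg 1: a=0, c=M1/2=195/92, d=(M2−M1)/(6·2)=-99/184, b=Δ1−h1·(2M1+M2)/6=-73/46
seg 2: a=1, c=M2/2=-51/46, d=(M3−M2)/(6·3)=29/138, b=Δ2−h2·(2M2+M3)/6=10/23
seg 3: a=-2, c=M3/2=18/23, d=(M4−M3)/(6·2)=-3/23, b=Δ3−h3·(2M3+M4)/6=-25/46
t_q=5/2 → seg 1, τ=3/2; S=0+-73/46·τ+195/92·τ²+-99/184·τ³=843/1472

  seg 0: a=3 b=-341/92 c=0 d=65/92
  seg 1: a=0 b=-73/46 c=195/92 d=-99/184
  seg 2: a=1 b=10/23 c=-51/46 d=29/138
  seg 3: a=-2 b=-25/46 c=18/23 d=-3/23
S(5/2) = 843/1472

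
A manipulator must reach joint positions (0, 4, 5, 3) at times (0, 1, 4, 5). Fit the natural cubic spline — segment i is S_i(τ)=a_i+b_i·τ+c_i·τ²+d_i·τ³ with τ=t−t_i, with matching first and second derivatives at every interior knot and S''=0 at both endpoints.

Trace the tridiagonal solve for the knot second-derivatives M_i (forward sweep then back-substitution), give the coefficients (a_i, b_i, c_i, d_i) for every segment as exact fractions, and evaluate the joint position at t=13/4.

  seg 0: a=0 b=727/165 c=0 d=-67/165
  seg 1: a=4 b=526/165 c=-67/55 d=4/45
  seg 2: a=5 b=-284/165 c=-23/55 d=23/165
S(13/4) = 331/55

Δ: Δ0=4, Δ1=1/3, Δ2=-2
row 1: diag=8, rhs=-22; c'=3/8, d'=-11/4
row 2: denom=8−3·3/8=55/8; d'=(-14−3·-11/4)/(55/8)=-46/55
back: M2=-46/55
back: M1=-11/4−3/8·-46/55=-134/55
M: M0=0, M1=-134/55, M2=-46/55, M3=0
seg 0: a=0, c=M0/2=0, d=(M1−M0)/(6·1)=-67/165, b=Δ0−h0·(2M0+M1)/6=727/165
seg 1: a=4, c=M1/2=-67/55, d=(M2−M1)/(6·3)=4/45, b=Δ1−h1·(2M1+M2)/6=526/165
seg 2: a=5, c=M2/2=-23/55, d=(M3−M2)/(6·1)=23/165, b=Δ2−h2·(2M2+M3)/6=-284/165
t_q=13/4 → seg 1, τ=9/4; S=4+526/165·τ+-67/55·τ²+4/45·τ³=331/55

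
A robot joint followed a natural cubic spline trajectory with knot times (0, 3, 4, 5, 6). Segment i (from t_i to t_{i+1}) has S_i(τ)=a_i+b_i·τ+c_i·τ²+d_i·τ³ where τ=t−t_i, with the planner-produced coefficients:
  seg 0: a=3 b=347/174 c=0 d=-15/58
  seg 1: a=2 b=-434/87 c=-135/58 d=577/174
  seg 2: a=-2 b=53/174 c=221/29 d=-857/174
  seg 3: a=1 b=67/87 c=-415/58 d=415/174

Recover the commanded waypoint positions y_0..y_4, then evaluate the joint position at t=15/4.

y_0=3 y_1=2 y_2=-2 y_3=1 y_4=-3
S(15/4) = -6131/3712

y_0 = S_0(0) = a_0 = 3
y_1 = S_1(0) = a_1 = 2
y_2 = S_2(0) = a_2 = -2
y_3 = S_3(0) = a_3 = 1
y_4 = S_3(1) = -3
t_q=15/4 is in segment 1 (τ=3/4); S_1(τ)=-6131/3712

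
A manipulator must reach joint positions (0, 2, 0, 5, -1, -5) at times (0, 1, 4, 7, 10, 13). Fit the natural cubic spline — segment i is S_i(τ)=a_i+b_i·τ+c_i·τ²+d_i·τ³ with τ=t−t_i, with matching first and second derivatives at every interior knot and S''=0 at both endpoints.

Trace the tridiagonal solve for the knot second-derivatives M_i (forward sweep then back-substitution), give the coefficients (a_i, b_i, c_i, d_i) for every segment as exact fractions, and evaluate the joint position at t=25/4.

  seg 0: a=0 b=3017/1209 c=0 d=-599/1209
  seg 1: a=2 b=1220/1209 c=-599/403 d=3365/10881
  seg 2: a=0 b=41/93 c=1568/1209 d=-358/1209
  seg 3: a=5 b=275/1209 c=-1654/1209 d=2269/10881
  seg 4: a=-1 b=-2842/1209 c=205/403 d=-205/3627
S(25/4) = 53967/12896

Δ: Δ0=2, Δ1=-2/3, Δ2=5/3, Δ3=-2, Δ4=-4/3
row 1: diag=8, rhs=-16; c'=3/8, d'=-2
row 2: denom=12−3·3/8=87/8; d'=(14−3·-2)/(87/8)=160/87
row 3: denom=12−3·8/29=324/29; d'=(-22−3·160/87)/(324/29)=-133/54
row 4: denom=12−3·29/108=403/36; d'=(4−3·-133/54)/(403/36)=410/403
back: M4=410/403
back: M3=-133/54−29/108·410/403=-3308/1209
back: M2=160/87−8/29·-3308/1209=3136/1209
back: M1=-2−3/8·3136/1209=-1198/403
M: M0=0, M1=-1198/403, M2=3136/1209, M3=-3308/1209, M4=410/403, M5=0
seg 0: a=0, c=M0/2=0, d=(M1−M0)/(6·1)=-599/1209, b=Δ0−h0·(2M0+M1)/6=3017/1209
seg 1: a=2, c=M1/2=-599/403, d=(M2−M1)/(6·3)=3365/10881, b=Δ1−h1·(2M1+M2)/6=1220/1209
seg 2: a=0, c=M2/2=1568/1209, d=(M3−M2)/(6·3)=-358/1209, b=Δ2−h2·(2M2+M3)/6=41/93
seg 3: a=5, c=M3/2=-1654/1209, d=(M4−M3)/(6·3)=2269/10881, b=Δ3−h3·(2M3+M4)/6=275/1209
seg 4: a=-1, c=M4/2=205/403, d=(M5−M4)/(6·3)=-205/3627, b=Δ4−h4·(2M4+M5)/6=-2842/1209
t_q=25/4 → seg 2, τ=9/4; S=0+41/93·τ+1568/1209·τ²+-358/1209·τ³=53967/12896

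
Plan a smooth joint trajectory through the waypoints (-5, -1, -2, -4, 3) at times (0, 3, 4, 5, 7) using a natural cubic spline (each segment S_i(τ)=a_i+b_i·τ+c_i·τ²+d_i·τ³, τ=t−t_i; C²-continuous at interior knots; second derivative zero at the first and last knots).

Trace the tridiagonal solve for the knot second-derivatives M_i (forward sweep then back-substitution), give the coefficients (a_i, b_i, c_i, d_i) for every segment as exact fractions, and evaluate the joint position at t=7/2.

  seg 0: a=-5 b=2183/1068 c=0 d=-253/3204
  seg 1: a=-1 b=-47/534 c=-253/356 d=-215/1068
  seg 2: a=-2 b=-2257/1068 c=-117/89 d=1525/1068
  seg 3: a=-4 b=-245/534 c=1057/356 d=-1057/2136
S(7/2) = -3551/2848

Δ: Δ0=4/3, Δ1=-1, Δ2=-2, Δ3=7/2
row 1: diag=8, rhs=-14; c'=1/8, d'=-7/4
row 2: denom=4−1·1/8=31/8; d'=(-6−1·-7/4)/(31/8)=-34/31
row 3: denom=6−1·8/31=178/31; d'=(33−1·-34/31)/(178/31)=1057/178
back: M3=1057/178
back: M2=-34/31−8/31·1057/178=-234/89
back: M1=-7/4−1/8·-234/89=-253/178
M: M0=0, M1=-253/178, M2=-234/89, M3=1057/178, M4=0
seg 0: a=-5, c=M0/2=0, d=(M1−M0)/(6·3)=-253/3204, b=Δ0−h0·(2M0+M1)/6=2183/1068
seg 1: a=-1, c=M1/2=-253/356, d=(M2−M1)/(6·1)=-215/1068, b=Δ1−h1·(2M1+M2)/6=-47/534
seg 2: a=-2, c=M2/2=-117/89, d=(M3−M2)/(6·1)=1525/1068, b=Δ2−h2·(2M2+M3)/6=-2257/1068
seg 3: a=-4, c=M3/2=1057/356, d=(M4−M3)/(6·2)=-1057/2136, b=Δ3−h3·(2M3+M4)/6=-245/534
t_q=7/2 → seg 1, τ=1/2; S=-1+-47/534·τ+-253/356·τ²+-215/1068·τ³=-3551/2848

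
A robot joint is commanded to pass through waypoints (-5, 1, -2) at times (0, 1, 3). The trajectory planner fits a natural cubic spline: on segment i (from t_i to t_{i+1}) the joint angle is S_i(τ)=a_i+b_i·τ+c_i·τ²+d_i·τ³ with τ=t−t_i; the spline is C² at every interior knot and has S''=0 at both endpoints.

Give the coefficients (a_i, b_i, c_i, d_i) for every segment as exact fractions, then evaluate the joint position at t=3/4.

  seg 0: a=-5 b=29/4 c=0 d=-5/4
  seg 1: a=1 b=7/2 c=-15/4 d=5/8
S(3/4) = -23/256

Δ: Δ0=6, Δ1=-3/2
row 1: diag=6, rhs=-45; c'=1/3, d'=-15/2
back: M1=-15/2
M: M0=0, M1=-15/2, M2=0
seg 0: a=-5, c=M0/2=0, d=(M1−M0)/(6·1)=-5/4, b=Δ0−h0·(2M0+M1)/6=29/4
seg 1: a=1, c=M1/2=-15/4, d=(M2−M1)/(6·2)=5/8, b=Δ1−h1·(2M1+M2)/6=7/2
t_q=3/4 → seg 0, τ=3/4; S=-5+29/4·τ+0·τ²+-5/4·τ³=-23/256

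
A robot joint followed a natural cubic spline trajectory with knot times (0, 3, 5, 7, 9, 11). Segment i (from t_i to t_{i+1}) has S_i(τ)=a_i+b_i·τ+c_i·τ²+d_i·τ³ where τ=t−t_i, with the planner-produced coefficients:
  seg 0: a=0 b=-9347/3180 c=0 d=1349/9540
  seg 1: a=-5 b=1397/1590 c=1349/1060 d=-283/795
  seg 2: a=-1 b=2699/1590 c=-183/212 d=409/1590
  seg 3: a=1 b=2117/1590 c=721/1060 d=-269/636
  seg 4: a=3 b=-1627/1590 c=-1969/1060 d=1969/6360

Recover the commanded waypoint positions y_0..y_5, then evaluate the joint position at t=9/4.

y_0 = S_0(0) = a_0 = 0
y_1 = S_1(0) = a_1 = -5
y_2 = S_2(0) = a_2 = -1
y_3 = S_3(0) = a_3 = 1
y_4 = S_4(0) = a_4 = 3
y_5 = S_4(2) = -4
t_q=9/4 is in segment 0 (τ=9/4); S_0(τ)=-339387/67840

y_0=0 y_1=-5 y_2=-1 y_3=1 y_4=3 y_5=-4
S(9/4) = -339387/67840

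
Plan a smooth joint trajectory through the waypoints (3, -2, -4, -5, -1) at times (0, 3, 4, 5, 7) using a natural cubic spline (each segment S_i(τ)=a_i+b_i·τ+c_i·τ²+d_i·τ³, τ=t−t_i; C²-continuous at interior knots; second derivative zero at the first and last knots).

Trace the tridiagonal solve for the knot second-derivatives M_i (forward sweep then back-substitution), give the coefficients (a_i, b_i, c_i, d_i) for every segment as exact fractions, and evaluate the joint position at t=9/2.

Δ: Δ0=-5/3, Δ1=-2, Δ2=-1, Δ3=2
row 1: diag=8, rhs=-2; c'=1/8, d'=-1/4
row 2: denom=4−1·1/8=31/8; d'=(6−1·-1/4)/(31/8)=50/31
row 3: denom=6−1·8/31=178/31; d'=(18−1·50/31)/(178/31)=254/89
back: M3=254/89
back: M2=50/31−8/31·254/89=78/89
back: M1=-1/4−1/8·78/89=-32/89
M: M0=0, M1=-32/89, M2=78/89, M3=254/89, M4=0
seg 0: a=3, c=M0/2=0, d=(M1−M0)/(6·3)=-16/801, b=Δ0−h0·(2M0+M1)/6=-397/267
seg 1: a=-2, c=M1/2=-16/89, d=(M2−M1)/(6·1)=55/267, b=Δ1−h1·(2M1+M2)/6=-541/267
seg 2: a=-4, c=M2/2=39/89, d=(M3−M2)/(6·1)=88/267, b=Δ2−h2·(2M2+M3)/6=-472/267
seg 3: a=-5, c=M3/2=127/89, d=(M4−M3)/(6·2)=-127/534, b=Δ3−h3·(2M3+M4)/6=26/267
t_q=9/2 → seg 2, τ=1/2; S=-4+-472/267·τ+39/89·τ²+88/267·τ³=-1685/356

  seg 0: a=3 b=-397/267 c=0 d=-16/801
  seg 1: a=-2 b=-541/267 c=-16/89 d=55/267
  seg 2: a=-4 b=-472/267 c=39/89 d=88/267
  seg 3: a=-5 b=26/267 c=127/89 d=-127/534
S(9/2) = -1685/356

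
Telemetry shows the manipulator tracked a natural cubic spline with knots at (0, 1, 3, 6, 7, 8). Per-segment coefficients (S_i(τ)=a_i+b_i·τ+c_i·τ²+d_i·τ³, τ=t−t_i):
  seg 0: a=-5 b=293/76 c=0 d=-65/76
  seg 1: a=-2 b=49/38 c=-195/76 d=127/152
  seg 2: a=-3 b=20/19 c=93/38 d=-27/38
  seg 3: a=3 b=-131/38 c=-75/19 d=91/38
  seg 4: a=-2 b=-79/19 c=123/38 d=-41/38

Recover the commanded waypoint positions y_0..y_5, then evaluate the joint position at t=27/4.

y_0 = S_0(0) = a_0 = -5
y_1 = S_1(0) = a_1 = -2
y_2 = S_2(0) = a_2 = -3
y_3 = S_3(0) = a_3 = 3
y_4 = S_4(0) = a_4 = -2
y_5 = S_4(1) = -4
t_q=27/4 is in segment 3 (τ=3/4); S_3(τ)=-1935/2432

y_0=-5 y_1=-2 y_2=-3 y_3=3 y_4=-2 y_5=-4
S(27/4) = -1935/2432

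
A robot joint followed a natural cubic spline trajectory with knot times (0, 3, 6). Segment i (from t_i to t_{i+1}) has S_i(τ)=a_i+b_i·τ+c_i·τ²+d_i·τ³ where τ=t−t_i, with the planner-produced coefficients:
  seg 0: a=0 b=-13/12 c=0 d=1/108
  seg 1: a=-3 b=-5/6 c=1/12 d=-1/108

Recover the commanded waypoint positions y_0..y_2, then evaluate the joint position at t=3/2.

y_0=0 y_1=-3 y_2=-5
S(3/2) = -51/32

y_0 = S_0(0) = a_0 = 0
y_1 = S_1(0) = a_1 = -3
y_2 = S_1(3) = -5
t_q=3/2 is in segment 0 (τ=3/2); S_0(τ)=-51/32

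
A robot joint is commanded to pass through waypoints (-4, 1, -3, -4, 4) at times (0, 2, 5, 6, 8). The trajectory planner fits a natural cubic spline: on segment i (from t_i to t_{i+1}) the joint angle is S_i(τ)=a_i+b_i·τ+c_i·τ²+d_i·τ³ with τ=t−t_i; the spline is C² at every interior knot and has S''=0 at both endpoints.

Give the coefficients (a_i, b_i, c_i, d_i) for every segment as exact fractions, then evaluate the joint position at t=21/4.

  seg 0: a=-4 b=319/96 c=0 d=-79/384
  seg 1: a=1 b=41/48 c=-79/64 d=97/576
  seg 2: a=-3 b=-385/192 c=9/32 d=139/192
  seg 3: a=-4 b=35/48 c=157/64 d=-157/384
S(21/4) = -14223/4096

Δ: Δ0=5/2, Δ1=-4/3, Δ2=-1, Δ3=4
row 1: diag=10, rhs=-23; c'=3/10, d'=-23/10
row 2: denom=8−3·3/10=71/10; d'=(2−3·-23/10)/(71/10)=89/71
row 3: denom=6−1·10/71=416/71; d'=(30−1·89/71)/(416/71)=157/32
back: M3=157/32
back: M2=89/71−10/71·157/32=9/16
back: M1=-23/10−3/10·9/16=-79/32
M: M0=0, M1=-79/32, M2=9/16, M3=157/32, M4=0
seg 0: a=-4, c=M0/2=0, d=(M1−M0)/(6·2)=-79/384, b=Δ0−h0·(2M0+M1)/6=319/96
seg 1: a=1, c=M1/2=-79/64, d=(M2−M1)/(6·3)=97/576, b=Δ1−h1·(2M1+M2)/6=41/48
seg 2: a=-3, c=M2/2=9/32, d=(M3−M2)/(6·1)=139/192, b=Δ2−h2·(2M2+M3)/6=-385/192
seg 3: a=-4, c=M3/2=157/64, d=(M4−M3)/(6·2)=-157/384, b=Δ3−h3·(2M3+M4)/6=35/48
t_q=21/4 → seg 2, τ=1/4; S=-3+-385/192·τ+9/32·τ²+139/192·τ³=-14223/4096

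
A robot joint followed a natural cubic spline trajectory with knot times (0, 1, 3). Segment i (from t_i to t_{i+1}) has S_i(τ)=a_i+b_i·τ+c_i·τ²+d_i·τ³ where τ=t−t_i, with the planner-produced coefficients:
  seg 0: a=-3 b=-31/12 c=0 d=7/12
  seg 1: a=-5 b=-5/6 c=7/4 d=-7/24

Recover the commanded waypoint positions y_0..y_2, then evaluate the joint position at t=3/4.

y_0=-3 y_1=-5 y_2=-2
S(3/4) = -1201/256

y_0 = S_0(0) = a_0 = -3
y_1 = S_1(0) = a_1 = -5
y_2 = S_1(2) = -2
t_q=3/4 is in segment 0 (τ=3/4); S_0(τ)=-1201/256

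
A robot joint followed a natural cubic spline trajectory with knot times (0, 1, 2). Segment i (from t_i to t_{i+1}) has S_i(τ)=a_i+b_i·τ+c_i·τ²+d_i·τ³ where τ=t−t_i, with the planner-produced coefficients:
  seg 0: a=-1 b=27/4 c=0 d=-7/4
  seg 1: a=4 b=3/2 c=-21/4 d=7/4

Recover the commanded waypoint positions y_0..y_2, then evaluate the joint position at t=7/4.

y_0=-1 y_1=4 y_2=2
S(7/4) = 745/256

y_0 = S_0(0) = a_0 = -1
y_1 = S_1(0) = a_1 = 4
y_2 = S_1(1) = 2
t_q=7/4 is in segment 1 (τ=3/4); S_1(τ)=745/256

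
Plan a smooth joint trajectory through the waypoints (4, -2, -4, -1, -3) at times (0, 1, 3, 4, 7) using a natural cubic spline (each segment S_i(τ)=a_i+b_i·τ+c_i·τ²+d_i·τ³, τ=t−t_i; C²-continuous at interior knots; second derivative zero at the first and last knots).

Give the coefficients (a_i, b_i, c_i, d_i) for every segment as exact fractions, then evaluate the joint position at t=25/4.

Δ: Δ0=-6, Δ1=-1, Δ2=3, Δ3=-2/3
row 1: diag=6, rhs=30; c'=1/3, d'=5
row 2: denom=6−2·1/3=16/3; d'=(24−2·5)/(16/3)=21/8
row 3: denom=8−1·3/16=125/16; d'=(-22−1·21/8)/(125/16)=-394/125
back: M3=-394/125
back: M2=21/8−3/16·-394/125=402/125
back: M1=5−1/3·402/125=491/125
M: M0=0, M1=491/125, M2=402/125, M3=-394/125, M4=0
seg 0: a=4, c=M0/2=0, d=(M1−M0)/(6·1)=491/750, b=Δ0−h0·(2M0+M1)/6=-4991/750
seg 1: a=-2, c=M1/2=491/250, d=(M2−M1)/(6·2)=-89/1500, b=Δ1−h1·(2M1+M2)/6=-1759/375
seg 2: a=-4, c=M2/2=201/125, d=(M3−M2)/(6·1)=-398/375, b=Δ2−h2·(2M2+M3)/6=184/75
seg 3: a=-1, c=M3/2=-197/125, d=(M4−M3)/(6·3)=197/1125, b=Δ3−h3·(2M3+M4)/6=932/375
t_q=25/4 → seg 3, τ=9/4; S=-1+932/375·τ+-197/125·τ²+197/1125·τ³=-2227/1600

  seg 0: a=4 b=-4991/750 c=0 d=491/750
  seg 1: a=-2 b=-1759/375 c=491/250 d=-89/1500
  seg 2: a=-4 b=184/75 c=201/125 d=-398/375
  seg 3: a=-1 b=932/375 c=-197/125 d=197/1125
S(25/4) = -2227/1600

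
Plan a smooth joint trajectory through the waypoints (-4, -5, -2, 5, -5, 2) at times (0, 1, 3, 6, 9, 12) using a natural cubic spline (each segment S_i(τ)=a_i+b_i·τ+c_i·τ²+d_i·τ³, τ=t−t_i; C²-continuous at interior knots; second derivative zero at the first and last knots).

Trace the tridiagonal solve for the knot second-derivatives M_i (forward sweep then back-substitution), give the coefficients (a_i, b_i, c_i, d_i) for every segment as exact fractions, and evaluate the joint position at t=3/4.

Δ: Δ0=-1, Δ1=3/2, Δ2=7/3, Δ3=-10/3, Δ4=7/3
row 1: diag=6, rhs=15; c'=1/3, d'=5/2
row 2: denom=10−2·1/3=28/3; d'=(5−2·5/2)/(28/3)=0
row 3: denom=12−3·9/28=309/28; d'=(-34−3·0)/(309/28)=-952/309
row 4: denom=12−3·28/103=1152/103; d'=(34−3·-952/309)/(1152/103)=2227/576
back: M4=2227/576
back: M3=-952/309−28/103·2227/576=-595/144
back: M2=0−9/28·-595/144=85/64
back: M1=5/2−1/3·85/64=395/192
M: M0=0, M1=395/192, M2=85/64, M3=-595/144, M4=2227/576, M5=0
seg 0: a=-4, c=M0/2=0, d=(M1−M0)/(6·1)=395/1152, b=Δ0−h0·(2M0+M1)/6=-1547/1152
seg 1: a=-5, c=M1/2=395/384, d=(M2−M1)/(6·2)=-35/576, b=Δ1−h1·(2M1+M2)/6=-181/576
seg 2: a=-2, c=M2/2=85/128, d=(M3−M2)/(6·3)=-3145/10368, b=Δ2−h2·(2M2+M3)/6=1769/576
seg 3: a=5, c=M3/2=-595/288, d=(M4−M3)/(6·3)=4607/10368, b=Δ3−h3·(2M3+M4)/6=-1307/1152
seg 4: a=-5, c=M4/2=2227/1152, d=(M5−M4)/(6·3)=-2227/10368, b=Δ4−h4·(2M4+M5)/6=-883/576
t_q=3/4 → seg 0, τ=3/4; S=-4+-1547/1152·τ+0·τ²+395/1152·τ³=-119501/24576

  seg 0: a=-4 b=-1547/1152 c=0 d=395/1152
  seg 1: a=-5 b=-181/576 c=395/384 d=-35/576
  seg 2: a=-2 b=1769/576 c=85/128 d=-3145/10368
  seg 3: a=5 b=-1307/1152 c=-595/288 d=4607/10368
  seg 4: a=-5 b=-883/576 c=2227/1152 d=-2227/10368
S(3/4) = -119501/24576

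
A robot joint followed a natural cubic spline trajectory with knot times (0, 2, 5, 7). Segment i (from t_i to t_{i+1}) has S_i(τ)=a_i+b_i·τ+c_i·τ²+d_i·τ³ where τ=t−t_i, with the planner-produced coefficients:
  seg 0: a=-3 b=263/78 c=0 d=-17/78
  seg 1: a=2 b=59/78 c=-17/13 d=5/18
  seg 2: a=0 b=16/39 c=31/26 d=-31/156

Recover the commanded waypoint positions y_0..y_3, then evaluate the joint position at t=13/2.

y_0 = S_0(0) = a_0 = -3
y_1 = S_1(0) = a_1 = 2
y_2 = S_2(0) = a_2 = 0
y_3 = S_2(2) = 4
t_q=13/2 is in segment 2 (τ=3/2); S_2(τ)=1093/416

y_0=-3 y_1=2 y_2=0 y_3=4
S(13/2) = 1093/416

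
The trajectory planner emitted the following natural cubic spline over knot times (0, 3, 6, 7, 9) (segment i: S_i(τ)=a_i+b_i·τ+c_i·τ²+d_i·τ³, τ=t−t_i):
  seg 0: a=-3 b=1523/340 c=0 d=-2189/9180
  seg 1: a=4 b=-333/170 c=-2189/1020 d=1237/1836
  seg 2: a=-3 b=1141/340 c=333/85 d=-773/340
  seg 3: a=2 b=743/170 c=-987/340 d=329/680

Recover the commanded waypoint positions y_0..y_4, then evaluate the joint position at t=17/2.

y_0 = S_0(0) = a_0 = -3
y_1 = S_1(0) = a_1 = 4
y_2 = S_2(0) = a_2 = -3
y_3 = S_3(0) = a_3 = 2
y_4 = S_3(2) = 3
t_q=17/2 is in segment 3 (τ=3/2); S_3(τ)=3979/1088

y_0=-3 y_1=4 y_2=-3 y_3=2 y_4=3
S(17/2) = 3979/1088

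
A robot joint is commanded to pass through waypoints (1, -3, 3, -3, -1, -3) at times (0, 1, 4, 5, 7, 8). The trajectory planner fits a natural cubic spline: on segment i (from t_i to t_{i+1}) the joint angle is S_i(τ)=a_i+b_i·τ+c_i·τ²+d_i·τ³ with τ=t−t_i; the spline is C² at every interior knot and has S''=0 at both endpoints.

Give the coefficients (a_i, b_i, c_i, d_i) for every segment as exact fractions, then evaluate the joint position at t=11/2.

  seg 0: a=1 b=-2315/428 c=0 d=603/428
  seg 1: a=-3 b=-253/214 c=1809/428 d=-1355/1284
  seg 2: a=3 b=-1847/428 c=-564/107 d=1535/428
  seg 3: a=-3 b=-877/214 c=2349/428 d=-629/428
  seg 4: a=-1 b=47/214 c=-1425/428 d=475/428
S(11/2) = -13219/3424

Δ: Δ0=-4, Δ1=2, Δ2=-6, Δ3=1, Δ4=-2
row 1: diag=8, rhs=36; c'=3/8, d'=9/2
row 2: denom=8−3·3/8=55/8; d'=(-48−3·9/2)/(55/8)=-492/55
row 3: denom=6−1·8/55=322/55; d'=(42−1·-492/55)/(322/55)=1401/161
row 4: denom=6−2·55/161=856/161; d'=(-18−2·1401/161)/(856/161)=-1425/214
back: M4=-1425/214
back: M3=1401/161−55/161·-1425/214=2349/214
back: M2=-492/55−8/55·2349/214=-1128/107
back: M1=9/2−3/8·-1128/107=1809/214
M: M0=0, M1=1809/214, M2=-1128/107, M3=2349/214, M4=-1425/214, M5=0
seg 0: a=1, c=M0/2=0, d=(M1−M0)/(6·1)=603/428, b=Δ0−h0·(2M0+M1)/6=-2315/428
seg 1: a=-3, c=M1/2=1809/428, d=(M2−M1)/(6·3)=-1355/1284, b=Δ1−h1·(2M1+M2)/6=-253/214
seg 2: a=3, c=M2/2=-564/107, d=(M3−M2)/(6·1)=1535/428, b=Δ2−h2·(2M2+M3)/6=-1847/428
seg 3: a=-3, c=M3/2=2349/428, d=(M4−M3)/(6·2)=-629/428, b=Δ3−h3·(2M3+M4)/6=-877/214
seg 4: a=-1, c=M4/2=-1425/428, d=(M5−M4)/(6·1)=475/428, b=Δ4−h4·(2M4+M5)/6=47/214
t_q=11/2 → seg 3, τ=1/2; S=-3+-877/214·τ+2349/428·τ²+-629/428·τ³=-13219/3424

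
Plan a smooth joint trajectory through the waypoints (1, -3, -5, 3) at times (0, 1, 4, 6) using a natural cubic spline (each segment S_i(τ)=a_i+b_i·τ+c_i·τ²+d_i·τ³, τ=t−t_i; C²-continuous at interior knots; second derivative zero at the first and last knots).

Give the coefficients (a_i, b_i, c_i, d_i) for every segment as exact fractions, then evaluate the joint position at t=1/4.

  seg 0: a=1 b=-910/213 c=0 d=58/213
  seg 1: a=-3 b=-736/213 c=58/71 d=8/213
  seg 2: a=-5 b=524/213 c=82/71 d=-41/213
S(1/4) = -145/2272

Δ: Δ0=-4, Δ1=-2/3, Δ2=4
row 1: diag=8, rhs=20; c'=3/8, d'=5/2
row 2: denom=10−3·3/8=71/8; d'=(28−3·5/2)/(71/8)=164/71
back: M2=164/71
back: M1=5/2−3/8·164/71=116/71
M: M0=0, M1=116/71, M2=164/71, M3=0
seg 0: a=1, c=M0/2=0, d=(M1−M0)/(6·1)=58/213, b=Δ0−h0·(2M0+M1)/6=-910/213
seg 1: a=-3, c=M1/2=58/71, d=(M2−M1)/(6·3)=8/213, b=Δ1−h1·(2M1+M2)/6=-736/213
seg 2: a=-5, c=M2/2=82/71, d=(M3−M2)/(6·2)=-41/213, b=Δ2−h2·(2M2+M3)/6=524/213
t_q=1/4 → seg 0, τ=1/4; S=1+-910/213·τ+0·τ²+58/213·τ³=-145/2272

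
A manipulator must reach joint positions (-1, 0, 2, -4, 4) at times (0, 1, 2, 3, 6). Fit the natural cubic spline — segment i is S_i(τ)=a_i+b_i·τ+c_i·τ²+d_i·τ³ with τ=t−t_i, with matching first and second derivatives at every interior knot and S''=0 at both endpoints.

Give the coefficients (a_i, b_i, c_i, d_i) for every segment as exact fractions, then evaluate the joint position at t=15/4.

Δ: Δ0=1, Δ1=2, Δ2=-6, Δ3=8/3
row 1: diag=4, rhs=6; c'=1/4, d'=3/2
row 2: denom=4−1·1/4=15/4; d'=(-48−1·3/2)/(15/4)=-66/5
row 3: denom=8−1·4/15=116/15; d'=(52−1·-66/5)/(116/15)=489/58
back: M3=489/58
back: M2=-66/5−4/15·489/58=-448/29
back: M1=3/2−1/4·-448/29=311/58
M: M0=0, M1=311/58, M2=-448/29, M3=489/58, M4=0
seg 0: a=-1, c=M0/2=0, d=(M1−M0)/(6·1)=311/348, b=Δ0−h0·(2M0+M1)/6=37/348
seg 1: a=0, c=M1/2=311/116, d=(M2−M1)/(6·1)=-1207/348, b=Δ1−h1·(2M1+M2)/6=485/174
seg 2: a=2, c=M2/2=-224/29, d=(M3−M2)/(6·1)=1385/348, b=Δ2−h2·(2M2+M3)/6=-785/348
seg 3: a=-4, c=M3/2=489/116, d=(M4−M3)/(6·3)=-163/348, b=Δ3−h3·(2M3+M4)/6=-1003/174
t_q=15/4 → seg 3, τ=3/4; S=-4+-1003/174·τ+489/116·τ²+-163/348·τ³=-45655/7424

  seg 0: a=-1 b=37/348 c=0 d=311/348
  seg 1: a=0 b=485/174 c=311/116 d=-1207/348
  seg 2: a=2 b=-785/348 c=-224/29 d=1385/348
  seg 3: a=-4 b=-1003/174 c=489/116 d=-163/348
S(15/4) = -45655/7424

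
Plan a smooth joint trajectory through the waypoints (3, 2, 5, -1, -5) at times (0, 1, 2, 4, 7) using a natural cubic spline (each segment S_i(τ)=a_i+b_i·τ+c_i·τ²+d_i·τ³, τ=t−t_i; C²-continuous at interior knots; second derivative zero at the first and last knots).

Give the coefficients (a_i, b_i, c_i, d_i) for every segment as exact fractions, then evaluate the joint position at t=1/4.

Δ: Δ0=-1, Δ1=3, Δ2=-3, Δ3=-4/3
row 1: diag=4, rhs=24; c'=1/4, d'=6
row 2: denom=6−1·1/4=23/4; d'=(-36−1·6)/(23/4)=-168/23
row 3: denom=10−2·8/23=214/23; d'=(10−2·-168/23)/(214/23)=283/107
back: M3=283/107
back: M2=-168/23−8/23·283/107=-880/107
back: M1=6−1/4·-880/107=862/107
M: M0=0, M1=862/107, M2=-880/107, M3=283/107, M4=0
seg 0: a=3, c=M0/2=0, d=(M1−M0)/(6·1)=431/321, b=Δ0−h0·(2M0+M1)/6=-752/321
seg 1: a=2, c=M1/2=431/107, d=(M2−M1)/(6·1)=-871/321, b=Δ1−h1·(2M1+M2)/6=541/321
seg 2: a=5, c=M2/2=-440/107, d=(M3−M2)/(6·2)=1163/1284, b=Δ2−h2·(2M2+M3)/6=514/321
seg 3: a=-1, c=M3/2=283/214, d=(M4−M3)/(6·3)=-283/1926, b=Δ3−h3·(2M3+M4)/6=-1277/321
t_q=1/4 → seg 0, τ=1/4; S=3+-752/321·τ+0·τ²+431/321·τ³=16677/6848

  seg 0: a=3 b=-752/321 c=0 d=431/321
  seg 1: a=2 b=541/321 c=431/107 d=-871/321
  seg 2: a=5 b=514/321 c=-440/107 d=1163/1284
  seg 3: a=-1 b=-1277/321 c=283/214 d=-283/1926
S(1/4) = 16677/6848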